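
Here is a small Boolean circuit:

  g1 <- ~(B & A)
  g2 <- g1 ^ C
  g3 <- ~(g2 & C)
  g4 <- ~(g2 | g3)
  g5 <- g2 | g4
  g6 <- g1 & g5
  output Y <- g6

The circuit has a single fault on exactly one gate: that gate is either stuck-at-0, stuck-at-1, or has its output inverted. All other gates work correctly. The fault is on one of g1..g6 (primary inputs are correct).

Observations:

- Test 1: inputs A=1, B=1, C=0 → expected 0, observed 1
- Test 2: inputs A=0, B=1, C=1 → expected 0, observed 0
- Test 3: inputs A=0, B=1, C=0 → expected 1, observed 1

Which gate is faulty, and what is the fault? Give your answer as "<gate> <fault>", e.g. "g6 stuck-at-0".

Fault-free values for test 1 (A=1, B=1, C=0): g1=0, g2=0, g3=1, g4=0, g5=0, g6=0, giving Y=0. Observed 1.
Test 1: faults giving observed 1 are {g1 stuck-at-1, g1 inverted output, g6 stuck-at-1, g6 inverted output}.
Test 2 (A=0, B=1, C=1): fault-free g1=1, g2=0, g3=1, g4=0, g5=0, g6=0 → 0; observed 0. Eliminates g6 stuck-at-1, g6 inverted output.
Test 3 (A=0, B=1, C=0): fault-free g1=1, g2=1, g3=1, g4=0, g5=1, g6=1 → 1; observed 1. Eliminates g1 inverted output.
Only g1 stuck-at-1 is consistent with every test.

g1 stuck-at-1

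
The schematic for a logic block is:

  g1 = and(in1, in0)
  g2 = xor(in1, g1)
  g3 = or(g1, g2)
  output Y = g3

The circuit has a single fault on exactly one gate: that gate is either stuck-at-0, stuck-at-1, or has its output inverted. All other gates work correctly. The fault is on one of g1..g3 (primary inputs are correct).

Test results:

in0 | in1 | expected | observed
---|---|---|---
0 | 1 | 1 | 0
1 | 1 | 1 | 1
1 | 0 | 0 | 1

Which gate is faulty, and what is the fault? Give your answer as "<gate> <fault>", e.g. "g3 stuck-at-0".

Fault-free values for test 1 (in0=0, in1=1): g1=0, g2=1, g3=1, giving Y=1. Observed 0.
Test 1: faults giving observed 0 are {g2 stuck-at-0, g2 inverted output, g3 stuck-at-0, g3 inverted output}.
Test 2 (in0=1, in1=1): fault-free g1=1, g2=0, g3=1 → 1; observed 1. Eliminates g3 stuck-at-0, g3 inverted output.
Test 3 (in0=1, in1=0): fault-free g1=0, g2=0, g3=0 → 0; observed 1. Eliminates g2 stuck-at-0.
Only g2 inverted output is consistent with every test.

g2 inverted output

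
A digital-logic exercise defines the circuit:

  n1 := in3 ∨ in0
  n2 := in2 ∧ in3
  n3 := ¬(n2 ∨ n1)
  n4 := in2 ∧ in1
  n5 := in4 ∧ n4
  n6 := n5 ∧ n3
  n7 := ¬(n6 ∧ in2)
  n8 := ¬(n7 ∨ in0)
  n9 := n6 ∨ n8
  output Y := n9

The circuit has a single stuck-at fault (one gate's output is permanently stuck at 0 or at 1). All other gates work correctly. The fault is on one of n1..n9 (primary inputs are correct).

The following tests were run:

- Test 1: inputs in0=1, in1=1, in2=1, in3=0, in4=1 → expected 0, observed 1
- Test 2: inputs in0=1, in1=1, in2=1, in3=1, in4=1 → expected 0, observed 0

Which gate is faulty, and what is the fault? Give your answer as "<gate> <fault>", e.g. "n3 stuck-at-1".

Fault-free values for test 1 (in0=1, in1=1, in2=1, in3=0, in4=1): n1=1, n2=0, n3=0, n4=1, n5=1, n6=0, n7=1, n8=0, n9=0, giving Y=0. Observed 1.
Test 1: faults giving observed 1 are {n1 stuck-at-0, n3 stuck-at-1, n6 stuck-at-1, n8 stuck-at-1, n9 stuck-at-1}.
Test 2 (in0=1, in1=1, in2=1, in3=1, in4=1): fault-free n1=1, n2=1, n3=0, n4=1, n5=1, n6=0, n7=1, n8=0, n9=0 → 0; observed 0. Eliminates n3 stuck-at-1, n6 stuck-at-1, n8 stuck-at-1, n9 stuck-at-1.
Only n1 stuck-at-0 is consistent with every test.

n1 stuck-at-0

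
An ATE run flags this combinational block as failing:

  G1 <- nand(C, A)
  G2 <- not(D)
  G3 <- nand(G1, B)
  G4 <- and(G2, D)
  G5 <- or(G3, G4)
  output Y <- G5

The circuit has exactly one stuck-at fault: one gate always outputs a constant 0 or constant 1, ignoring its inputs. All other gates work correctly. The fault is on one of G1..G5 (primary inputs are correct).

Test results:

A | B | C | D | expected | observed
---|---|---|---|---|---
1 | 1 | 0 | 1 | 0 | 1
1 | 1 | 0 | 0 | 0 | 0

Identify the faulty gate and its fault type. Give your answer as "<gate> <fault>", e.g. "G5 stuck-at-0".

Fault-free values for test 1 (A=1, B=1, C=0, D=1): G1=1, G2=0, G3=0, G4=0, G5=0, giving Y=0. Observed 1.
Test 1: faults giving observed 1 are {G1 stuck-at-0, G2 stuck-at-1, G3 stuck-at-1, G4 stuck-at-1, G5 stuck-at-1}.
Test 2 (A=1, B=1, C=0, D=0): fault-free G1=1, G2=1, G3=0, G4=0, G5=0 → 0; observed 0. Eliminates G1 stuck-at-0, G3 stuck-at-1, G4 stuck-at-1, G5 stuck-at-1.
Only G2 stuck-at-1 is consistent with every test.

G2 stuck-at-1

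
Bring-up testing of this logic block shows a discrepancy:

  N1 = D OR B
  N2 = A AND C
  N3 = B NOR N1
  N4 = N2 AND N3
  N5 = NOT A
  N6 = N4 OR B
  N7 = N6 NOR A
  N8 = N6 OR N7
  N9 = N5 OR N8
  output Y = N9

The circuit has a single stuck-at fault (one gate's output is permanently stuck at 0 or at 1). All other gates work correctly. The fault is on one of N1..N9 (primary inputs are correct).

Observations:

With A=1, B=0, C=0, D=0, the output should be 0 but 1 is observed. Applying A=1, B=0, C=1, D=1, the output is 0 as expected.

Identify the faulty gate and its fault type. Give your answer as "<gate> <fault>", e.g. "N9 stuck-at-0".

N2 stuck-at-1

Fault-free values for test 1 (A=1, B=0, C=0, D=0): N1=0, N2=0, N3=1, N4=0, N5=0, N6=0, N7=0, N8=0, N9=0, giving Y=0. Observed 1.
Test 1: faults giving observed 1 are {N2 stuck-at-1, N4 stuck-at-1, N5 stuck-at-1, N6 stuck-at-1, N7 stuck-at-1, N8 stuck-at-1, N9 stuck-at-1}.
Test 2 (A=1, B=0, C=1, D=1): fault-free N1=1, N2=1, N3=0, N4=0, N5=0, N6=0, N7=0, N8=0, N9=0 → 0; observed 0. Eliminates N4 stuck-at-1, N5 stuck-at-1, N6 stuck-at-1, N7 stuck-at-1, N8 stuck-at-1, N9 stuck-at-1.
Only N2 stuck-at-1 is consistent with every test.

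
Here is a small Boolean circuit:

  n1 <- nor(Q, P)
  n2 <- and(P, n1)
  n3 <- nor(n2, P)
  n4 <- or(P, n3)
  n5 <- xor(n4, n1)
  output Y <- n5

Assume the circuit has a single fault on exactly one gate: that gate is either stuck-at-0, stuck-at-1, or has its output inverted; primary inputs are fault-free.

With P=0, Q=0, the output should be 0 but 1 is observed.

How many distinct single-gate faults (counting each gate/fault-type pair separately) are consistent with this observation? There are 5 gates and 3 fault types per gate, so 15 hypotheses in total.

Fault-free: n1=1, n2=0, n3=1, n4=1, n5=0 → 0. Observed 1.
  n1: stuck-at-0, inverted output ✓; others ✗
  n2: stuck-at-1, inverted output ✓; others ✗
  n3: stuck-at-0, inverted output ✓; others ✗
  n4: stuck-at-0, inverted output ✓; others ✗
  n5: stuck-at-1, inverted output ✓; others ✗
Consistent faults: {n1 stuck-at-0, n1 inverted output, n2 stuck-at-1, n2 inverted output, n3 stuck-at-0, n3 inverted output, n4 stuck-at-0, n4 inverted output, n5 stuck-at-1, n5 inverted output} — 10 in all.

10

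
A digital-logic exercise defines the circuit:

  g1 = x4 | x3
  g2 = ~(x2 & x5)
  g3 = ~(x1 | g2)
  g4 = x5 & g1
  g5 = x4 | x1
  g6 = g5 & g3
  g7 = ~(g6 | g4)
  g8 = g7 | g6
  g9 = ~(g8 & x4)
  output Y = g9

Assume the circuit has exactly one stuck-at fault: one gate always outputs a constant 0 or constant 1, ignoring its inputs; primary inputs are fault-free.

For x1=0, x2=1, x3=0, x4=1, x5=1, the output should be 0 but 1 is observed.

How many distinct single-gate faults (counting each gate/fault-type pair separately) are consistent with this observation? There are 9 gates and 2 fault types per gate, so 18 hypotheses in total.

Fault-free: g1=1, g2=0, g3=1, g4=1, g5=1, g6=1, g7=0, g8=1, g9=0 → 0. Observed 1.
  g1: none of the 2 fault types match ✗
  g2: stuck-at-1 ✓; others ✗
  g3: stuck-at-0 ✓; others ✗
  g4: none of the 2 fault types match ✗
  g5: stuck-at-0 ✓; others ✗
  g6: stuck-at-0 ✓; others ✗
  g7: none of the 2 fault types match ✗
  g8: stuck-at-0 ✓; others ✗
  g9: stuck-at-1 ✓; others ✗
Consistent faults: {g2 stuck-at-1, g3 stuck-at-0, g5 stuck-at-0, g6 stuck-at-0, g8 stuck-at-0, g9 stuck-at-1} — 6 in all.

6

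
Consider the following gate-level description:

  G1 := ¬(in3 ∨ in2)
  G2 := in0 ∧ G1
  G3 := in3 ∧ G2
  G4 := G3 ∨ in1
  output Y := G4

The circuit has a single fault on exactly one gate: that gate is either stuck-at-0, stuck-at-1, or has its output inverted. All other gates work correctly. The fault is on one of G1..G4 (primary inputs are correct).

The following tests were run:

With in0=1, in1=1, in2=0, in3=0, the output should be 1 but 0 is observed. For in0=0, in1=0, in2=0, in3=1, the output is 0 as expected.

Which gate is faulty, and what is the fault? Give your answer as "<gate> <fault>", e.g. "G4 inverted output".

G4 stuck-at-0

Fault-free values for test 1 (in0=1, in1=1, in2=0, in3=0): G1=1, G2=1, G3=0, G4=1, giving Y=1. Observed 0.
Test 1: faults giving observed 0 are {G4 stuck-at-0, G4 inverted output}.
Test 2 (in0=0, in1=0, in2=0, in3=1): fault-free G1=0, G2=0, G3=0, G4=0 → 0; observed 0. Eliminates G4 inverted output.
Only G4 stuck-at-0 is consistent with every test.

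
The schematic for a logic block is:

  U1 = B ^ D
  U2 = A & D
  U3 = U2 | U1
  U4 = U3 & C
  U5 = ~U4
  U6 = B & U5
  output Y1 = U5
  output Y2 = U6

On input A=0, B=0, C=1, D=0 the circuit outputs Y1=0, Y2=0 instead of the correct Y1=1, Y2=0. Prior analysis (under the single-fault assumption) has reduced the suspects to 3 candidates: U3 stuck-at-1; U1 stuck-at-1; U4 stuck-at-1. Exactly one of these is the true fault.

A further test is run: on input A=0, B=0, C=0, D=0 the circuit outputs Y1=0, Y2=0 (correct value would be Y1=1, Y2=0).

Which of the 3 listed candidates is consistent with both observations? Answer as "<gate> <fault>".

Evaluate each candidate on input A=0, B=0, C=0, D=0:
  U3 stuck-at-1: U1=0, U2=0, U3=1 [stuck-at-1], U4=0, U5=1, U6=0 → Y1=1, Y2=0 — eliminated
  U1 stuck-at-1: U1=1 [stuck-at-1], U2=0, U3=1, U4=0, U5=1, U6=0 → Y1=1, Y2=0 — eliminated
  U4 stuck-at-1: U1=0, U2=0, U3=0, U4=1 [stuck-at-1], U5=0, U6=0 → Y1=0, Y2=0 — matches
Only U4 stuck-at-1 reproduces the observed Y1=0, Y2=0.

U4 stuck-at-1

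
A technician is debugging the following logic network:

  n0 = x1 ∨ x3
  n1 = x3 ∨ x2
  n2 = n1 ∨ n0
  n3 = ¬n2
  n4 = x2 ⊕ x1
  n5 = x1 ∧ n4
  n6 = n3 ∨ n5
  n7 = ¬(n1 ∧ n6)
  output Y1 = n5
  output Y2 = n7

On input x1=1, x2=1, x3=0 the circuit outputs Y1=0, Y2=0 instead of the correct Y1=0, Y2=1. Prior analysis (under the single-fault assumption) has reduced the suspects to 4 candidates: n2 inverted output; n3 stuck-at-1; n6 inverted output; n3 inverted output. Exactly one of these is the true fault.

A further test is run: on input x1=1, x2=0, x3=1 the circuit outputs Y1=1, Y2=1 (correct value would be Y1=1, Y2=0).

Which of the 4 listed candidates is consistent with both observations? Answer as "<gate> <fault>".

n6 inverted output

Evaluate each candidate on input x1=1, x2=0, x3=1:
  n2 inverted output: n0=1, n1=1, n2=0 [inverted output], n3=1, n4=1, n5=1, n6=1, n7=0 → Y1=1, Y2=0 — eliminated
  n3 stuck-at-1: n0=1, n1=1, n2=1, n3=1 [stuck-at-1], n4=1, n5=1, n6=1, n7=0 → Y1=1, Y2=0 — eliminated
  n6 inverted output: n0=1, n1=1, n2=1, n3=0, n4=1, n5=1, n6=0 [inverted output], n7=1 → Y1=1, Y2=1 — matches
  n3 inverted output: n0=1, n1=1, n2=1, n3=1 [inverted output], n4=1, n5=1, n6=1, n7=0 → Y1=1, Y2=0 — eliminated
Only n6 inverted output reproduces the observed Y1=1, Y2=1.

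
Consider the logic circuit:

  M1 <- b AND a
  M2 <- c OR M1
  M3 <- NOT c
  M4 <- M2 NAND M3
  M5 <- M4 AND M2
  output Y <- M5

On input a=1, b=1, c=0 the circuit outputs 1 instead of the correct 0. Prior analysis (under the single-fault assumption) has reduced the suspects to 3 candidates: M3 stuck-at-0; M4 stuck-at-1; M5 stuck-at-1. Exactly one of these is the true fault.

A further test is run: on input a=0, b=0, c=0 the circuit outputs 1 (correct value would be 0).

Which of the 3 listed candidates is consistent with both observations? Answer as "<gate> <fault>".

M5 stuck-at-1

Evaluate each candidate on input a=0, b=0, c=0:
  M3 stuck-at-0: M1=0, M2=0, M3=0 [stuck-at-0], M4=1, M5=0 → 0 — eliminated
  M4 stuck-at-1: M1=0, M2=0, M3=1, M4=1 [stuck-at-1], M5=0 → 0 — eliminated
  M5 stuck-at-1: M1=0, M2=0, M3=1, M4=1, M5=1 [stuck-at-1] → 1 — matches
Only M5 stuck-at-1 reproduces the observed 1.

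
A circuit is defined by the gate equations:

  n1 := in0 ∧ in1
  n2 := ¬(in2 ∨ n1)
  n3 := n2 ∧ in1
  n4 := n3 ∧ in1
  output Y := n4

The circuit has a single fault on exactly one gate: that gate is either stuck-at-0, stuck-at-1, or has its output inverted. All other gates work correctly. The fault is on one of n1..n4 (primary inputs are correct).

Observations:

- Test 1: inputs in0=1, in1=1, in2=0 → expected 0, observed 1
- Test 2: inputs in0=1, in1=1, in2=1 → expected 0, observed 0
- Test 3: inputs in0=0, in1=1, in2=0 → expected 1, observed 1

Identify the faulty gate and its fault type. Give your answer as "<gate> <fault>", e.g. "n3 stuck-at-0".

Fault-free values for test 1 (in0=1, in1=1, in2=0): n1=1, n2=0, n3=0, n4=0, giving Y=0. Observed 1.
Test 1: faults giving observed 1 are {n1 stuck-at-0, n1 inverted output, n2 stuck-at-1, n2 inverted output, n3 stuck-at-1, n3 inverted output, n4 stuck-at-1, n4 inverted output}.
Test 2 (in0=1, in1=1, in2=1): fault-free n1=1, n2=0, n3=0, n4=0 → 0; observed 0. Eliminates n2 stuck-at-1, n2 inverted output, n3 stuck-at-1, n3 inverted output, n4 stuck-at-1, n4 inverted output.
Test 3 (in0=0, in1=1, in2=0): fault-free n1=0, n2=1, n3=1, n4=1 → 1; observed 1. Eliminates n1 inverted output.
Only n1 stuck-at-0 is consistent with every test.

n1 stuck-at-0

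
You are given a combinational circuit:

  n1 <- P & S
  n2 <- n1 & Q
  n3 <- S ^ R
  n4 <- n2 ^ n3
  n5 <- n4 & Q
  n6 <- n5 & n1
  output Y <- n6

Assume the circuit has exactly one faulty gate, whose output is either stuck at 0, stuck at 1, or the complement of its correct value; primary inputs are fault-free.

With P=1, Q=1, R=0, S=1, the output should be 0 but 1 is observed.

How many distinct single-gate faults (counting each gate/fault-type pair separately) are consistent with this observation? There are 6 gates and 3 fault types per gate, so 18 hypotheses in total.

10

Fault-free: n1=1, n2=1, n3=1, n4=0, n5=0, n6=0 → 0. Observed 1.
  n1: none of the 3 fault types match ✗
  n2: stuck-at-0, inverted output ✓; others ✗
  n3: stuck-at-0, inverted output ✓; others ✗
  n4: stuck-at-1, inverted output ✓; others ✗
  n5: stuck-at-1, inverted output ✓; others ✗
  n6: stuck-at-1, inverted output ✓; others ✗
Consistent faults: {n2 stuck-at-0, n2 inverted output, n3 stuck-at-0, n3 inverted output, n4 stuck-at-1, n4 inverted output, n5 stuck-at-1, n5 inverted output, n6 stuck-at-1, n6 inverted output} — 10 in all.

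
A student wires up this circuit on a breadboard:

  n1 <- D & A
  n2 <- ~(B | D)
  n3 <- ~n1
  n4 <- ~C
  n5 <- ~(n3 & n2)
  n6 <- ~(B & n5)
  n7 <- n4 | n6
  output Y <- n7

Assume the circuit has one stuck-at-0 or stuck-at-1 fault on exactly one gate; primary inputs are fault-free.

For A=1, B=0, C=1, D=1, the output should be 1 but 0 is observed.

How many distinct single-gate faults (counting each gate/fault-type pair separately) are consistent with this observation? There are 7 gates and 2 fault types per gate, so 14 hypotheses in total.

2

Fault-free: n1=1, n2=0, n3=0, n4=0, n5=1, n6=1, n7=1 → 1. Observed 0.
  n1 stuck-at-0: output 1 ✗
  n1 stuck-at-1: output 1 ✗
  n2 stuck-at-0: output 1 ✗
  n2 stuck-at-1: output 1 ✗
  n3 stuck-at-0: output 1 ✗
  n3 stuck-at-1: output 1 ✗
  n4 stuck-at-0: output 1 ✗
  n4 stuck-at-1: output 1 ✗
  n5 stuck-at-0: output 1 ✗
  n5 stuck-at-1: output 1 ✗
  n6 stuck-at-0: output 0 ✓
  n6 stuck-at-1: output 1 ✗
  n7 stuck-at-0: output 0 ✓
  n7 stuck-at-1: output 1 ✗
Consistent faults: {n6 stuck-at-0, n7 stuck-at-0} — 2 in all.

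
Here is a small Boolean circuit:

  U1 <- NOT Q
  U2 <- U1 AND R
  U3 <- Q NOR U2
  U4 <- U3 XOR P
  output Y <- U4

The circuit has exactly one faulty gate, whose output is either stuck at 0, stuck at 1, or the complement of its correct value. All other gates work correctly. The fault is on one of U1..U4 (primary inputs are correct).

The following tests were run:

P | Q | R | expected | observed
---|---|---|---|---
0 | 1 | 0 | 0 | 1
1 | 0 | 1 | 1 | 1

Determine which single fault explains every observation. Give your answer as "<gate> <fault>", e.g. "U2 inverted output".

Fault-free values for test 1 (P=0, Q=1, R=0): U1=0, U2=0, U3=0, U4=0, giving Y=0. Observed 1.
Test 1: faults giving observed 1 are {U3 stuck-at-1, U3 inverted output, U4 stuck-at-1, U4 inverted output}.
Test 2 (P=1, Q=0, R=1): fault-free U1=1, U2=1, U3=0, U4=1 → 1; observed 1. Eliminates U3 stuck-at-1, U3 inverted output, U4 inverted output.
Only U4 stuck-at-1 is consistent with every test.

U4 stuck-at-1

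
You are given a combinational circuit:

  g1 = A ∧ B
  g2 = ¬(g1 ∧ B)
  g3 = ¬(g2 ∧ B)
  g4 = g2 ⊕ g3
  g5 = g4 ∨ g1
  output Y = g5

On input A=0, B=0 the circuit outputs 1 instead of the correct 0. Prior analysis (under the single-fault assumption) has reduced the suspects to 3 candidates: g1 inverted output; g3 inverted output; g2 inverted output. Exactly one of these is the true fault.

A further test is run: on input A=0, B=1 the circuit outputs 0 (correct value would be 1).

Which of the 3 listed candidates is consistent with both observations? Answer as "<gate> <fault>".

Evaluate each candidate on input A=0, B=1:
  g1 inverted output: g1=1 [inverted output], g2=0, g3=1, g4=1, g5=1 → 1 — eliminated
  g3 inverted output: g1=0, g2=1, g3=1 [inverted output], g4=0, g5=0 → 0 — matches
  g2 inverted output: g1=0, g2=0 [inverted output], g3=1, g4=1, g5=1 → 1 — eliminated
Only g3 inverted output reproduces the observed 0.

g3 inverted output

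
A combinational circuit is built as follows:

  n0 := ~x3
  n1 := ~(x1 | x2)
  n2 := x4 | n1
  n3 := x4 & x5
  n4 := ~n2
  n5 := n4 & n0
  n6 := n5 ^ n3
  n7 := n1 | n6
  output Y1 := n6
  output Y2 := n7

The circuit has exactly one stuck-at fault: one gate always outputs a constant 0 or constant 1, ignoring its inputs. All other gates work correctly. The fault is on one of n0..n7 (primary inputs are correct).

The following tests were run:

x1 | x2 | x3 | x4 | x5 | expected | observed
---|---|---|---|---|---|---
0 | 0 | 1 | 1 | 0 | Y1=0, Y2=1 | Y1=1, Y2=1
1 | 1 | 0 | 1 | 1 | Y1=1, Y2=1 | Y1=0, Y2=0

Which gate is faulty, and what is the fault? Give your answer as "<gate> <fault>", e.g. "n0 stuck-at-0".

n5 stuck-at-1

Fault-free values for test 1 (x1=0, x2=0, x3=1, x4=1, x5=0): n0=0, n1=1, n2=1, n3=0, n4=0, n5=0, n6=0, n7=1, giving Y1=0, Y2=1. Observed Y1=1, Y2=1.
Test 1: faults giving observed Y1=1, Y2=1 are {n3 stuck-at-1, n5 stuck-at-1, n6 stuck-at-1}.
Test 2 (x1=1, x2=1, x3=0, x4=1, x5=1): fault-free n0=1, n1=0, n2=1, n3=1, n4=0, n5=0, n6=1, n7=1 → Y1=1, Y2=1; observed Y1=0, Y2=0. Eliminates n3 stuck-at-1, n6 stuck-at-1.
Only n5 stuck-at-1 is consistent with every test.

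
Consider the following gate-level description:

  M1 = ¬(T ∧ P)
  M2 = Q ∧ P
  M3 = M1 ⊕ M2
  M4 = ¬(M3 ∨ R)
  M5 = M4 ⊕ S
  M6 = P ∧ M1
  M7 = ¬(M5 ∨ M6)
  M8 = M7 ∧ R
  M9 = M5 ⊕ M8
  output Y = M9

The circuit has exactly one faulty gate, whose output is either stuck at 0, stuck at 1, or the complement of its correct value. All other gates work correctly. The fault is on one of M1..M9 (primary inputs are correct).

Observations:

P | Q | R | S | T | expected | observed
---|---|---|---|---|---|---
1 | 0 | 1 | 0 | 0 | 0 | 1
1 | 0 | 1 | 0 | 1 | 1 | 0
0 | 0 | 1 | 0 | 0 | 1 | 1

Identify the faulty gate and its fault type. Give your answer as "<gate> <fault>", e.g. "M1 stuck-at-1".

M1 inverted output

Fault-free values for test 1 (P=1, Q=0, R=1, S=0, T=0): M1=1, M2=0, M3=1, M4=0, M5=0, M6=1, M7=0, M8=0, M9=0, giving Y=0. Observed 1.
Test 1: faults giving observed 1 are {M1 stuck-at-0, M1 inverted output, M4 stuck-at-1, M4 inverted output, M5 stuck-at-1, M5 inverted output, M6 stuck-at-0, M6 inverted output, M7 stuck-at-1, M7 inverted output, M8 stuck-at-1, M8 inverted output, M9 stuck-at-1, M9 inverted output}.
Test 2 (P=1, Q=0, R=1, S=0, T=1): fault-free M1=0, M2=0, M3=0, M4=0, M5=0, M6=0, M7=1, M8=1, M9=1 → 1; observed 0. Eliminates M1 stuck-at-0, M4 stuck-at-1, M4 inverted output, M5 stuck-at-1, M5 inverted output, M6 stuck-at-0, M7 stuck-at-1, M8 stuck-at-1, M9 stuck-at-1.
Test 3 (P=0, Q=0, R=1, S=0, T=0): fault-free M1=1, M2=0, M3=1, M4=0, M5=0, M6=0, M7=1, M8=1, M9=1 → 1; observed 1. Eliminates M6 inverted output, M7 inverted output, M8 inverted output, M9 inverted output.
Only M1 inverted output is consistent with every test.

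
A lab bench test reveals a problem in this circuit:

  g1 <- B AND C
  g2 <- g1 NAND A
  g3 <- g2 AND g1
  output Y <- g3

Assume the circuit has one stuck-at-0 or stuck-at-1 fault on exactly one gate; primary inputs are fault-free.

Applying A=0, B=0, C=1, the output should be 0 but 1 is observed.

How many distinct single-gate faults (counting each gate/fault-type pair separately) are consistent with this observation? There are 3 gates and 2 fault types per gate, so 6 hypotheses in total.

2

Fault-free: g1=0, g2=1, g3=0 → 0. Observed 1.
  g1 stuck-at-0: output 0 ✗
  g1 stuck-at-1: output 1 ✓
  g2 stuck-at-0: output 0 ✗
  g2 stuck-at-1: output 0 ✗
  g3 stuck-at-0: output 0 ✗
  g3 stuck-at-1: output 1 ✓
Consistent faults: {g1 stuck-at-1, g3 stuck-at-1} — 2 in all.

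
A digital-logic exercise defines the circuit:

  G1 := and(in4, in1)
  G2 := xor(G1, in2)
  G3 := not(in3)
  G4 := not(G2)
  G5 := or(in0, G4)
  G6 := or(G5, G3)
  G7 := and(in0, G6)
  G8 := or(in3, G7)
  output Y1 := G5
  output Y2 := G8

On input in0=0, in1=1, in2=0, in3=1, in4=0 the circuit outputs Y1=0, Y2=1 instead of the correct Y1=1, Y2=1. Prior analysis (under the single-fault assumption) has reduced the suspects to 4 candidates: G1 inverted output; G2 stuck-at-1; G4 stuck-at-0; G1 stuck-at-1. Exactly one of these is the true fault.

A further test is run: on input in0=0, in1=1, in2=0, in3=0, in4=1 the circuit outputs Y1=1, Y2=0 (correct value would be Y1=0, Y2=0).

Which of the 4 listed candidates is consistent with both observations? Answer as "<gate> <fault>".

G1 inverted output

Evaluate each candidate on input in0=0, in1=1, in2=0, in3=0, in4=1:
  G1 inverted output: G1=0 [inverted output], G2=0, G3=1, G4=1, G5=1, G6=1, G7=0, G8=0 → Y1=1, Y2=0 — matches
  G2 stuck-at-1: G1=1, G2=1 [stuck-at-1], G3=1, G4=0, G5=0, G6=1, G7=0, G8=0 → Y1=0, Y2=0 — eliminated
  G4 stuck-at-0: G1=1, G2=1, G3=1, G4=0 [stuck-at-0], G5=0, G6=1, G7=0, G8=0 → Y1=0, Y2=0 — eliminated
  G1 stuck-at-1: G1=1 [stuck-at-1], G2=1, G3=1, G4=0, G5=0, G6=1, G7=0, G8=0 → Y1=0, Y2=0 — eliminated
Only G1 inverted output reproduces the observed Y1=1, Y2=0.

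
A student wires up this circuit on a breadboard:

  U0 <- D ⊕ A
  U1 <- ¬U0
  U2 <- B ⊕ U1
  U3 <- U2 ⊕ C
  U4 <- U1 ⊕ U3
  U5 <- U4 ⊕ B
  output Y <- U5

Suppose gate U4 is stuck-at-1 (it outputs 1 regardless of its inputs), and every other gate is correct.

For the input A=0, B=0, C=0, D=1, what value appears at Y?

1

Propagate with U4 forced: U0=1, U1=0, U2=0, U3=0, U4=1 [stuck-at-1], U5=1.
So Y = 1. (Without the fault it would be 0.)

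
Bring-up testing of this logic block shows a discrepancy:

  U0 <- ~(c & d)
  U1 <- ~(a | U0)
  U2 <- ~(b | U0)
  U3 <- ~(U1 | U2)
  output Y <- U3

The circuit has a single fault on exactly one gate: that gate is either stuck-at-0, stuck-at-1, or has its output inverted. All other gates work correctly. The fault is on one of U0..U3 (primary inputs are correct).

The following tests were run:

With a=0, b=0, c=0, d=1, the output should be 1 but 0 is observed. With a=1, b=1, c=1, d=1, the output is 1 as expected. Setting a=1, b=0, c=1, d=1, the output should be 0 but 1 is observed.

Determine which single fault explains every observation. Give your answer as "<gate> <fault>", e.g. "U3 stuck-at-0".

Fault-free values for test 1 (a=0, b=0, c=0, d=1): U0=1, U1=0, U2=0, U3=1, giving Y=1. Observed 0.
Test 1: faults giving observed 0 are {U0 stuck-at-0, U0 inverted output, U1 stuck-at-1, U1 inverted output, U2 stuck-at-1, U2 inverted output, U3 stuck-at-0, U3 inverted output}.
Test 2 (a=1, b=1, c=1, d=1): fault-free U0=0, U1=0, U2=0, U3=1 → 1; observed 1. Eliminates U1 stuck-at-1, U1 inverted output, U2 stuck-at-1, U2 inverted output, U3 stuck-at-0, U3 inverted output.
Test 3 (a=1, b=0, c=1, d=1): fault-free U0=0, U1=0, U2=1, U3=0 → 0; observed 1. Eliminates U0 stuck-at-0.
Only U0 inverted output is consistent with every test.

U0 inverted output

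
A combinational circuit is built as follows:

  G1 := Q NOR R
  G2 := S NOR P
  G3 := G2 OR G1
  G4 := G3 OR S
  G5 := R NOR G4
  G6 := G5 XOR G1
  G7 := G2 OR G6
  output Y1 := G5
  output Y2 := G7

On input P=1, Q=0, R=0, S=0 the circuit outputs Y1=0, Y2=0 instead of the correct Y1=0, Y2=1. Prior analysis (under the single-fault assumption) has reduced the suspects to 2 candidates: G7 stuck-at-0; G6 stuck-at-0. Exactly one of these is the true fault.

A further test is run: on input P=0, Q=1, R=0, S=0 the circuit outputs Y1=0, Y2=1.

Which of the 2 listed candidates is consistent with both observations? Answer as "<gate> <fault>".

Evaluate each candidate on input P=0, Q=1, R=0, S=0:
  G7 stuck-at-0: G1=0, G2=1, G3=1, G4=1, G5=0, G6=0, G7=0 [stuck-at-0] → Y1=0, Y2=0 — eliminated
  G6 stuck-at-0: G1=0, G2=1, G3=1, G4=1, G5=0, G6=0 [stuck-at-0], G7=1 → Y1=0, Y2=1 — matches
Only G6 stuck-at-0 reproduces the observed Y1=0, Y2=1.

G6 stuck-at-0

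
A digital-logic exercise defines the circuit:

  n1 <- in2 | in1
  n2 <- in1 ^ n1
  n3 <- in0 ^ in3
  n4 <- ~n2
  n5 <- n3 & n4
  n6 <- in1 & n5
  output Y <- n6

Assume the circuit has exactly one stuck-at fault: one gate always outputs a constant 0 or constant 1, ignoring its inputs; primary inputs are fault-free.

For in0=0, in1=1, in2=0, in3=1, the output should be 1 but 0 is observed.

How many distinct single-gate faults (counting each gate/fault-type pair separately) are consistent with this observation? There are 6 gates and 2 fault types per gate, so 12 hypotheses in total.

6

Fault-free: n1=1, n2=0, n3=1, n4=1, n5=1, n6=1 → 1. Observed 0.
  n1 stuck-at-0: output 0 ✓
  n1 stuck-at-1: output 1 ✗
  n2 stuck-at-0: output 1 ✗
  n2 stuck-at-1: output 0 ✓
  n3 stuck-at-0: output 0 ✓
  n3 stuck-at-1: output 1 ✗
  n4 stuck-at-0: output 0 ✓
  n4 stuck-at-1: output 1 ✗
  n5 stuck-at-0: output 0 ✓
  n5 stuck-at-1: output 1 ✗
  n6 stuck-at-0: output 0 ✓
  n6 stuck-at-1: output 1 ✗
Consistent faults: {n1 stuck-at-0, n2 stuck-at-1, n3 stuck-at-0, n4 stuck-at-0, n5 stuck-at-0, n6 stuck-at-0} — 6 in all.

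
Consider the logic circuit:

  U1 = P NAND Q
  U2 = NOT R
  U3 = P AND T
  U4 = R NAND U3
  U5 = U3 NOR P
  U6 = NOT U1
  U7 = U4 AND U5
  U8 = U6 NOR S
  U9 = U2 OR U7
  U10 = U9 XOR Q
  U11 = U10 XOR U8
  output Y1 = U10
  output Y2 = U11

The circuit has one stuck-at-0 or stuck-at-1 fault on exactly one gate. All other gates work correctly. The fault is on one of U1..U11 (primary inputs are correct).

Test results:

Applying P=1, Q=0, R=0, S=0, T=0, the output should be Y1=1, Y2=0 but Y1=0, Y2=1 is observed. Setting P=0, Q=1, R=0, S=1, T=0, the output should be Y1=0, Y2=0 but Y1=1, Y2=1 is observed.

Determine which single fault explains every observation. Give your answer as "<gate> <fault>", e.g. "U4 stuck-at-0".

Fault-free values for test 1 (P=1, Q=0, R=0, S=0, T=0): U1=1, U2=1, U3=0, U4=1, U5=0, U6=0, U7=0, U8=1, U9=1, U10=1, U11=0, giving Y1=1, Y2=0. Observed Y1=0, Y2=1.
Test 1: faults giving observed Y1=0, Y2=1 are {U2 stuck-at-0, U9 stuck-at-0, U10 stuck-at-0}.
Test 2 (P=0, Q=1, R=0, S=1, T=0): fault-free U1=1, U2=1, U3=0, U4=1, U5=1, U6=0, U7=1, U8=0, U9=1, U10=0, U11=0 → Y1=0, Y2=0; observed Y1=1, Y2=1. Eliminates U2 stuck-at-0, U10 stuck-at-0.
Only U9 stuck-at-0 is consistent with every test.

U9 stuck-at-0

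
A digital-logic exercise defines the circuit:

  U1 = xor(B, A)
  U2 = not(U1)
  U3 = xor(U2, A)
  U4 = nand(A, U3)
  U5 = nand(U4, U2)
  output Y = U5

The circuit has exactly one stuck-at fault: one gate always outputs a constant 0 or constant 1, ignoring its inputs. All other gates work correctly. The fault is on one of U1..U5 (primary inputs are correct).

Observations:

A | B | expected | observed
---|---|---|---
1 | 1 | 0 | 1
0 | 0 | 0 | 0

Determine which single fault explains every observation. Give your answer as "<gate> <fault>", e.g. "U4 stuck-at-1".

Fault-free values for test 1 (A=1, B=1): U1=0, U2=1, U3=0, U4=1, U5=0, giving Y=0. Observed 1.
Test 1: faults giving observed 1 are {U1 stuck-at-1, U2 stuck-at-0, U3 stuck-at-1, U4 stuck-at-0, U5 stuck-at-1}.
Test 2 (A=0, B=0): fault-free U1=0, U2=1, U3=1, U4=1, U5=0 → 0; observed 0. Eliminates U1 stuck-at-1, U2 stuck-at-0, U4 stuck-at-0, U5 stuck-at-1.
Only U3 stuck-at-1 is consistent with every test.

U3 stuck-at-1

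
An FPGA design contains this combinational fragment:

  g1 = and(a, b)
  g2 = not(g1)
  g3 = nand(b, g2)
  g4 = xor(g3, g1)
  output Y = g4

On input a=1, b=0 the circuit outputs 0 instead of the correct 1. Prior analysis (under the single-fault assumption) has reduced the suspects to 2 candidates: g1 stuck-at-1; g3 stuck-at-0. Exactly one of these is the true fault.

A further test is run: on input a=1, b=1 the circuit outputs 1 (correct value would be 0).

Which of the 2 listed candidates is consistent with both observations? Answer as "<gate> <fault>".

Evaluate each candidate on input a=1, b=1:
  g1 stuck-at-1: g1=1 [stuck-at-1], g2=0, g3=1, g4=0 → 0 — eliminated
  g3 stuck-at-0: g1=1, g2=0, g3=0 [stuck-at-0], g4=1 → 1 — matches
Only g3 stuck-at-0 reproduces the observed 1.

g3 stuck-at-0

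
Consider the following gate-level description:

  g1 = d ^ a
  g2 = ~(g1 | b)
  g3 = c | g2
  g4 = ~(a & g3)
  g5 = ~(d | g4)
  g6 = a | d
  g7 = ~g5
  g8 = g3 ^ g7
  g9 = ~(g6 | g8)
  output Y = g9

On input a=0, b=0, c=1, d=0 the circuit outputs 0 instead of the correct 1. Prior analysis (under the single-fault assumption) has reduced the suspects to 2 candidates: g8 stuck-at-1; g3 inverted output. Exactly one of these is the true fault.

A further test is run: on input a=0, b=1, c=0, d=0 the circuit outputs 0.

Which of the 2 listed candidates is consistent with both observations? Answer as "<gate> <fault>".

g8 stuck-at-1

Evaluate each candidate on input a=0, b=1, c=0, d=0:
  g8 stuck-at-1: g1=0, g2=0, g3=0, g4=1, g5=0, g6=0, g7=1, g8=1 [stuck-at-1], g9=0 → 0 — matches
  g3 inverted output: g1=0, g2=0, g3=1 [inverted output], g4=1, g5=0, g6=0, g7=1, g8=0, g9=1 → 1 — eliminated
Only g8 stuck-at-1 reproduces the observed 0.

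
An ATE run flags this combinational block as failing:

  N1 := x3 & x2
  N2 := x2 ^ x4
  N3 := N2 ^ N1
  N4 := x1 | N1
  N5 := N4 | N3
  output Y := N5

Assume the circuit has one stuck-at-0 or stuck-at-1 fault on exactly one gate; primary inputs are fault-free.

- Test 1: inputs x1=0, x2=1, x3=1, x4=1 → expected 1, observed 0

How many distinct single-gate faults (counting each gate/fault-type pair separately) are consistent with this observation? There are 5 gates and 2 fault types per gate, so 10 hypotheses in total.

Fault-free: N1=1, N2=0, N3=1, N4=1, N5=1 → 1. Observed 0.
  N1 stuck-at-0: output 0 ✓
  N1 stuck-at-1: output 1 ✗
  N2 stuck-at-0: output 1 ✗
  N2 stuck-at-1: output 1 ✗
  N3 stuck-at-0: output 1 ✗
  N3 stuck-at-1: output 1 ✗
  N4 stuck-at-0: output 1 ✗
  N4 stuck-at-1: output 1 ✗
  N5 stuck-at-0: output 0 ✓
  N5 stuck-at-1: output 1 ✗
Consistent faults: {N1 stuck-at-0, N5 stuck-at-0} — 2 in all.

2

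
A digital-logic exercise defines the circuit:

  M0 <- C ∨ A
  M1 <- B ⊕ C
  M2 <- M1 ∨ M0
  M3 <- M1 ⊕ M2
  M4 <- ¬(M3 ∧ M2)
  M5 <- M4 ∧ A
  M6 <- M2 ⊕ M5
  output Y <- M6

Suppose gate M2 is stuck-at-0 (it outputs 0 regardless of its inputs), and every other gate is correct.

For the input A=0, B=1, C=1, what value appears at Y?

Propagate with M2 forced: M0=1, M1=0, M2=0 [stuck-at-0], M3=0, M4=1, M5=0, M6=0.
So Y = 0. (Without the fault it would be 1.)

0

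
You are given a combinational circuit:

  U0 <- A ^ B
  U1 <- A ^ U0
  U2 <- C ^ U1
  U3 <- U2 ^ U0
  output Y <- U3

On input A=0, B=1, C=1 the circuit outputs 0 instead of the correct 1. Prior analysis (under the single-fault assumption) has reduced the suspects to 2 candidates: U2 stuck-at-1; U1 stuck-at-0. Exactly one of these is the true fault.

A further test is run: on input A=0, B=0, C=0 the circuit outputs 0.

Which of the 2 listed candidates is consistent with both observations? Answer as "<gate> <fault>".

U1 stuck-at-0

Evaluate each candidate on input A=0, B=0, C=0:
  U2 stuck-at-1: U0=0, U1=0, U2=1 [stuck-at-1], U3=1 → 1 — eliminated
  U1 stuck-at-0: U0=0, U1=0 [stuck-at-0], U2=0, U3=0 → 0 — matches
Only U1 stuck-at-0 reproduces the observed 0.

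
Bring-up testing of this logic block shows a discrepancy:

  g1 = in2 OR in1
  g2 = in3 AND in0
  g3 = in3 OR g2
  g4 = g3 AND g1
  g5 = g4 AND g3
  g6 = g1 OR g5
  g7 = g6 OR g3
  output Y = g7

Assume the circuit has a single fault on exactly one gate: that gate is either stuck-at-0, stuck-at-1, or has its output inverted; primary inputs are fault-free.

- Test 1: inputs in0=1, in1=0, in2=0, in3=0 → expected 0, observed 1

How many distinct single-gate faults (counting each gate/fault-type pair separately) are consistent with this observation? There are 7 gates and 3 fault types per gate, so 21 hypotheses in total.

12

Fault-free: g1=0, g2=0, g3=0, g4=0, g5=0, g6=0, g7=0 → 0. Observed 1.
  g1: stuck-at-1, inverted output ✓; others ✗
  g2: stuck-at-1, inverted output ✓; others ✗
  g3: stuck-at-1, inverted output ✓; others ✗
  g4: none of the 3 fault types match ✗
  g5: stuck-at-1, inverted output ✓; others ✗
  g6: stuck-at-1, inverted output ✓; others ✗
  g7: stuck-at-1, inverted output ✓; others ✗
Consistent faults: {g1 stuck-at-1, g1 inverted output, g2 stuck-at-1, g2 inverted output, g3 stuck-at-1, g3 inverted output, g5 stuck-at-1, g5 inverted output, g6 stuck-at-1, g6 inverted output, g7 stuck-at-1, g7 inverted output} — 12 in all.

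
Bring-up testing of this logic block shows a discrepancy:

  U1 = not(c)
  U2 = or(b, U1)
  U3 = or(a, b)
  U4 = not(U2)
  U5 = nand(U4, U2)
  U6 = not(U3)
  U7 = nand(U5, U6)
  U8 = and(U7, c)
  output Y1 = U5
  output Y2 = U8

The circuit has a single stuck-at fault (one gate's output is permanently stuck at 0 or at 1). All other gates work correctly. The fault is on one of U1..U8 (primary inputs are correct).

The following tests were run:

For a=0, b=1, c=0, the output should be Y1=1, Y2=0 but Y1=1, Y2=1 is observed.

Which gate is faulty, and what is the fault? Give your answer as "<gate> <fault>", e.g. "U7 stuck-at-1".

U8 stuck-at-1

Fault-free values for test 1 (a=0, b=1, c=0): U1=1, U2=1, U3=1, U4=0, U5=1, U6=0, U7=1, U8=0, giving Y1=1, Y2=0. Observed Y1=1, Y2=1.
Test 1: faults giving observed Y1=1, Y2=1 are {U8 stuck-at-1}.
Only U8 stuck-at-1 is consistent with every test.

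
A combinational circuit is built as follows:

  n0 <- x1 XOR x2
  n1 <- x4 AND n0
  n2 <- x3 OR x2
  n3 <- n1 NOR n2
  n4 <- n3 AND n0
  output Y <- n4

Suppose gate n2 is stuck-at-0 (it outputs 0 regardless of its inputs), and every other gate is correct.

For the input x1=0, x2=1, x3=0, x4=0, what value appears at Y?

1

Propagate with n2 forced: n0=1, n1=0, n2=0 [stuck-at-0], n3=1, n4=1.
So Y = 1. (Without the fault it would be 0.)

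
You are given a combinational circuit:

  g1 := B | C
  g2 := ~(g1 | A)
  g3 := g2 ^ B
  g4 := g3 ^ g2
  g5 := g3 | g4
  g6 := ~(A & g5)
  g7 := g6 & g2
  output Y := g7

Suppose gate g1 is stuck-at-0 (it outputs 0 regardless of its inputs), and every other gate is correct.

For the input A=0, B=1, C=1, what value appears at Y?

1

Propagate with g1 forced: g1=0 [stuck-at-0], g2=1, g3=0, g4=1, g5=1, g6=1, g7=1.
So Y = 1. (Without the fault it would be 0.)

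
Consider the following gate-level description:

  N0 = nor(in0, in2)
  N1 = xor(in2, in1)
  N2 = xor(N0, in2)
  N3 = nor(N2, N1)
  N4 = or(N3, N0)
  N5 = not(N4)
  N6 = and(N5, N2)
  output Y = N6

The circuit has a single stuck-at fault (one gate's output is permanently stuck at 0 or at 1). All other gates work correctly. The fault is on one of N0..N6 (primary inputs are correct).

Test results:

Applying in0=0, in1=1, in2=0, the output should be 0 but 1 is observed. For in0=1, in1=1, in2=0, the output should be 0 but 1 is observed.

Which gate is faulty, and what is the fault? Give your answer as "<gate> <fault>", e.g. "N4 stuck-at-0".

Fault-free values for test 1 (in0=0, in1=1, in2=0): N0=1, N1=1, N2=1, N3=0, N4=1, N5=0, N6=0, giving Y=0. Observed 1.
Test 1: faults giving observed 1 are {N4 stuck-at-0, N5 stuck-at-1, N6 stuck-at-1}.
Test 2 (in0=1, in1=1, in2=0): fault-free N0=0, N1=1, N2=0, N3=0, N4=0, N5=1, N6=0 → 0; observed 1. Eliminates N4 stuck-at-0, N5 stuck-at-1.
Only N6 stuck-at-1 is consistent with every test.

N6 stuck-at-1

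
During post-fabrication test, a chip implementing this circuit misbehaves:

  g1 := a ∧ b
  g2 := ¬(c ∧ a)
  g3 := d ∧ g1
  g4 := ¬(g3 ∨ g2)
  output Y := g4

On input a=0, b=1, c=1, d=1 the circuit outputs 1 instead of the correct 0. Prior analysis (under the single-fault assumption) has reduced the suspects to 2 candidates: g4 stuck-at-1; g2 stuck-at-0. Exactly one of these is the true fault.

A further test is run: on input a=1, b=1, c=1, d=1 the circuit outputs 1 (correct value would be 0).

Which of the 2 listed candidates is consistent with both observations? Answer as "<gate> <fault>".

Evaluate each candidate on input a=1, b=1, c=1, d=1:
  g4 stuck-at-1: g1=1, g2=0, g3=1, g4=1 [stuck-at-1] → 1 — matches
  g2 stuck-at-0: g1=1, g2=0 [stuck-at-0], g3=1, g4=0 → 0 — eliminated
Only g4 stuck-at-1 reproduces the observed 1.

g4 stuck-at-1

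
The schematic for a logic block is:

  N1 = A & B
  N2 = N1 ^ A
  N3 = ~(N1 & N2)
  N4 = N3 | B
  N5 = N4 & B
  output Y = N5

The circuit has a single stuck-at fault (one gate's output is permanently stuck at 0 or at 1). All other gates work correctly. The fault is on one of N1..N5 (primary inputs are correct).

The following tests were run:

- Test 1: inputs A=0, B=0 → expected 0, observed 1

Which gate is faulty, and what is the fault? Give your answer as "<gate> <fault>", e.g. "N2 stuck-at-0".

Fault-free values for test 1 (A=0, B=0): N1=0, N2=0, N3=1, N4=1, N5=0, giving Y=0. Observed 1.
Test 1: faults giving observed 1 are {N5 stuck-at-1}.
Only N5 stuck-at-1 is consistent with every test.

N5 stuck-at-1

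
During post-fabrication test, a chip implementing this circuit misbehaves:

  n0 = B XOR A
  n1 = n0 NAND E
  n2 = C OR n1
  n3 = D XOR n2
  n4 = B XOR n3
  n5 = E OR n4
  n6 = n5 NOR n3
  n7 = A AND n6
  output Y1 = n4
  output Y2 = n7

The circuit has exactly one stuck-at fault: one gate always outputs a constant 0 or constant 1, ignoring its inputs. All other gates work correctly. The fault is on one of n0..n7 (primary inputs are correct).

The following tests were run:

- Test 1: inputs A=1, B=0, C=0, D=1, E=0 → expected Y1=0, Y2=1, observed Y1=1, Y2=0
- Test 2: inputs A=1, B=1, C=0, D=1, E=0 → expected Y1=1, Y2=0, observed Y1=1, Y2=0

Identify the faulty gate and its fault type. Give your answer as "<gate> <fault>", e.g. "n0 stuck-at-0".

Fault-free values for test 1 (A=1, B=0, C=0, D=1, E=0): n0=1, n1=1, n2=1, n3=0, n4=0, n5=0, n6=1, n7=1, giving Y1=0, Y2=1. Observed Y1=1, Y2=0.
Test 1: faults giving observed Y1=1, Y2=0 are {n1 stuck-at-0, n2 stuck-at-0, n3 stuck-at-1, n4 stuck-at-1}.
Test 2 (A=1, B=1, C=0, D=1, E=0): fault-free n0=0, n1=1, n2=1, n3=0, n4=1, n5=1, n6=0, n7=0 → Y1=1, Y2=0; observed Y1=1, Y2=0. Eliminates n1 stuck-at-0, n2 stuck-at-0, n3 stuck-at-1.
Only n4 stuck-at-1 is consistent with every test.

n4 stuck-at-1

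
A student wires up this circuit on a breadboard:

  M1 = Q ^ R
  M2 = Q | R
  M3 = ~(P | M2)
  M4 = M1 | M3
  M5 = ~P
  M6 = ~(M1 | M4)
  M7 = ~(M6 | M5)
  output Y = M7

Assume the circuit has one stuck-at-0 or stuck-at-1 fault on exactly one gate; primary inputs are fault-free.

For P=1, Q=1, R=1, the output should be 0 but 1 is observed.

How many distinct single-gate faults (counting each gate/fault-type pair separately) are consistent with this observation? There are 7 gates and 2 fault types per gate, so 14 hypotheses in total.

Fault-free: M1=0, M2=1, M3=0, M4=0, M5=0, M6=1, M7=0 → 0. Observed 1.
  M1 stuck-at-0: output 0 ✗
  M1 stuck-at-1: output 1 ✓
  M2 stuck-at-0: output 0 ✗
  M2 stuck-at-1: output 0 ✗
  M3 stuck-at-0: output 0 ✗
  M3 stuck-at-1: output 1 ✓
  M4 stuck-at-0: output 0 ✗
  M4 stuck-at-1: output 1 ✓
  M5 stuck-at-0: output 0 ✗
  M5 stuck-at-1: output 0 ✗
  M6 stuck-at-0: output 1 ✓
  M6 stuck-at-1: output 0 ✗
  M7 stuck-at-0: output 0 ✗
  M7 stuck-at-1: output 1 ✓
Consistent faults: {M1 stuck-at-1, M3 stuck-at-1, M4 stuck-at-1, M6 stuck-at-0, M7 stuck-at-1} — 5 in all.

5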